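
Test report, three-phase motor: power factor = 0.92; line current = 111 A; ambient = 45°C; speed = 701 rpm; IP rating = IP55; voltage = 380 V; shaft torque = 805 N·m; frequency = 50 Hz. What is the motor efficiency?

ω = 2π × 701/60 = 73.41 rad/s; P_out = τω = 805 × 73.41 = 59095 W
P_in = √3·V_L·I_L·cosφ = 1.732 × 380 × 111 × 0.92 = 67211 W
η = P_out / P_in = 59095 / 67211 = 0.879 = 87.9%

87.9 %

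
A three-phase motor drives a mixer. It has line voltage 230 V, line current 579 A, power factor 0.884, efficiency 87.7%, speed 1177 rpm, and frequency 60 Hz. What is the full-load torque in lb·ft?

1070 lb·ft

P_in = √3·V·I·cosφ = 1.732 × 230 × 579 × 0.884 = 203895 W
P_out = η·P_in = 0.877 × 203895 = 178816 W
n = 1177 rpm
ω = 2π×1177/60 = 123.3 rad/s
τ = P_out/ω = 178816/123.3 = 1450 N·m
In lb·ft: 1450/1.356 = 1070 lb·ft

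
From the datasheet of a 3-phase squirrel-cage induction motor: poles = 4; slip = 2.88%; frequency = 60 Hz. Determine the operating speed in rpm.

1748 rpm

n_s = 120f/p = 120×60/4 = 1800 rpm
n = n_s(1 − s) = 1800 × (1 − 0.0288) = 1748 rpm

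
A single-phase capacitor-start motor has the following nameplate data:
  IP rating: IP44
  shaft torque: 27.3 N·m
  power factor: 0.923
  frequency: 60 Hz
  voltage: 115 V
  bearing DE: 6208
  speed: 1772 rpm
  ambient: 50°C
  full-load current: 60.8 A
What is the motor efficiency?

78.5 %

ω = 2π × 1772/60 = 185.6 rad/s; P_out = τω = 27.3 × 185.6 = 5067 W
P_in = V·I·cosφ = 115 × 60.8 × 0.923 = 6454 W
η = P_out / P_in = 5067 / 6454 = 0.785 = 78.5%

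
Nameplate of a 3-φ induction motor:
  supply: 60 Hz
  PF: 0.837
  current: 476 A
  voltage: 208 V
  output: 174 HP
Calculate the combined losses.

13.7 kW

P_in = √3·V·I·cosφ = 1.732×208×476×0.837 = 143530 W
P_out = 174×746 = 129804 W
Losses = P_in − P_out = 143530 − 129804 = 13726 W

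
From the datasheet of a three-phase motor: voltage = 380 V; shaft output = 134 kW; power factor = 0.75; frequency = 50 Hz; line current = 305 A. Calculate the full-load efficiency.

P_out = 134 kW = 134000 W
P_in = √3·V_L·I_L·cosφ = 1.732 × 380 × 305 × 0.75 = 150554 W
η = P_out / P_in = 134000 / 150554 = 0.890 = 89.0%

89.0 %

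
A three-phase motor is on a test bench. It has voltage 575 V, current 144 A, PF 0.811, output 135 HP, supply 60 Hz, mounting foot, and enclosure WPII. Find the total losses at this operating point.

P_in = √3·V·I·cosφ = 1.732×575×144×0.811 = 116305 W
P_out = 135×746 = 100710 W
Losses = P_in − P_out = 116305 − 100710 = 15595 W

15.6 kW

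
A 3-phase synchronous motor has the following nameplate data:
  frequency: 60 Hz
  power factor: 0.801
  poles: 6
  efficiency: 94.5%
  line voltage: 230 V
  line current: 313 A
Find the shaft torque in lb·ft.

554 lb·ft

P_in = √3·V·I·cosφ = 1.732 × 230 × 313 × 0.801 = 99874 W
P_out = η·P_in = 0.945 × 99874 = 94381 W
n = n_s = 120×60/6 = 1200 rpm (synchronous)
ω = 2π×1200/60 = 125.7 rad/s
τ = P_out/ω = 94381/125.7 = 750.8 N·m
In lb·ft: 750.8/1.356 = 554 lb·ft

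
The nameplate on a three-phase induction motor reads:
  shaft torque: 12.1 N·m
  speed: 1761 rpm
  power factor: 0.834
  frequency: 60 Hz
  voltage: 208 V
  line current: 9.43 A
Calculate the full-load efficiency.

78.8 %

ω = 2π × 1761/60 = 184.4 rad/s; P_out = τω = 12.1 × 184.4 = 2231 W
P_in = √3·V_L·I_L·cosφ = 1.732 × 208 × 9.43 × 0.834 = 2833 W
η = P_out / P_in = 2231 / 2833 = 0.788 = 78.8%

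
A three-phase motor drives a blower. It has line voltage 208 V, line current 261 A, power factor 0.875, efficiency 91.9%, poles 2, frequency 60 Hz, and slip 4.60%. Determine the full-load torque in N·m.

210 N·m

P_in = √3·V·I·cosφ = 1.732 × 208 × 261 × 0.875 = 82273 W
P_out = η·P_in = 0.919 × 82273 = 75609 W
n_s = 120×60/2 = 3600 rpm; n = 3600×(1−0.046) = 3434 rpm
ω = 2π×3434/60 = 359.6 rad/s
τ = P_out/ω = 75609/359.6 = 210 N·m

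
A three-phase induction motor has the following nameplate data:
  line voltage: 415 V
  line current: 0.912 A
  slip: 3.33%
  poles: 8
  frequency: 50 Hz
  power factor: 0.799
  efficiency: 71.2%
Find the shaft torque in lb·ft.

P_in = √3·V·I·cosφ = 1.732 × 415 × 0.912 × 0.799 = 524 W
P_out = η·P_in = 0.712 × 524 = 373 W
n_s = 120×50/8 = 750 rpm; n = 750×(1−0.0333) = 725 rpm
ω = 2π×725/60 = 75.92 rad/s
τ = P_out/ω = 373/75.92 = 4.913 N·m
In lb·ft: 4.913/1.356 = 3.62 lb·ft

3.62 lb·ft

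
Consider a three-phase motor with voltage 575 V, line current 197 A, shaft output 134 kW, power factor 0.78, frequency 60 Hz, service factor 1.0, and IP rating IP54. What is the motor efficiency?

P_out = 134 kW = 134000 W
P_in = √3·V_L·I_L·cosφ = 1.732 × 575 × 197 × 0.78 = 153030 W
η = P_out / P_in = 134000 / 153030 = 0.876 = 87.6%

87.6 %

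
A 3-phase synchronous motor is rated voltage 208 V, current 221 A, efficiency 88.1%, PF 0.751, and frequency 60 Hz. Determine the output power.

52.7 kW

P_in = √3·V·I·cosφ = 1.732 × 208 × 221 × 0.751 = 59792 W
P_out = η·P_in = 0.881 × 59792 = 52677 W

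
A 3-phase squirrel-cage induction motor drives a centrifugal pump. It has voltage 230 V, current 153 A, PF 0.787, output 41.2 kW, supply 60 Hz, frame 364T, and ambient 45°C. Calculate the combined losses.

6770 W

P_in = √3·V·I·cosφ = 1.732×230×153×0.787 = 47967 W
P_out = 41200 W
Losses = P_in − P_out = 47967 − 41200 = 6767 W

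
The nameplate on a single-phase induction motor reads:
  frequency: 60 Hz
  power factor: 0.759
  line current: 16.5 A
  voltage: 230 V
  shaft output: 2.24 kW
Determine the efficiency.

77.8 %

P_out = 2.24 kW = 2240 W
P_in = V·I·cosφ = 230 × 16.5 × 0.759 = 2880 W
η = P_out / P_in = 2240 / 2880 = 0.778 = 77.8%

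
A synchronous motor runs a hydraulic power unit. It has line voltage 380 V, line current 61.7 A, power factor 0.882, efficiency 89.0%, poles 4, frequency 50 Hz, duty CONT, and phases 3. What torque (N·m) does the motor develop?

203 N·m

P_in = √3·V·I·cosφ = 1.732 × 380 × 61.7 × 0.882 = 35817 W
P_out = η·P_in = 0.89 × 35817 = 31877 W
n = n_s = 120×50/4 = 1500 rpm (synchronous)
ω = 2π×1500/60 = 157.1 rad/s
τ = P_out/ω = 31877/157.1 = 203 N·m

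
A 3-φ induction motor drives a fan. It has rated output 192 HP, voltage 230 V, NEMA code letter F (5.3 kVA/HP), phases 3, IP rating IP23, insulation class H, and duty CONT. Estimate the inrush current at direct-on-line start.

S_LR = 5.3 × 192 = 1017.6 kVA
I_LR = S_LR/(√3·V_L) = 1017600/(1.732×230) = 2550 A

2550 A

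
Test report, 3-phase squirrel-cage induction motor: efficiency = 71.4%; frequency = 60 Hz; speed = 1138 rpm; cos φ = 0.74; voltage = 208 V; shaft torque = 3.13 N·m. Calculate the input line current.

1.96 A

ω = 2π×1138/60 = 119.2 rad/s; P_out = τω = 3.13 × 119.2 = 373 W
P_in = P_out / η = 373 / 0.714 = 522 W
I_L = P_in / (√3·V_L·cosφ) = 522 / (1.732 × 208 × 0.74) = 1.96 A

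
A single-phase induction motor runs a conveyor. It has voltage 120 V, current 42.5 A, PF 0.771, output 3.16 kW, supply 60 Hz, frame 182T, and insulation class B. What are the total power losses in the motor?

772 W

P_in = V·I·cosφ = 120×42.5×0.771 = 3932 W
P_out = 3160 W
Losses = P_in − P_out = 3932 − 3160 = 772 W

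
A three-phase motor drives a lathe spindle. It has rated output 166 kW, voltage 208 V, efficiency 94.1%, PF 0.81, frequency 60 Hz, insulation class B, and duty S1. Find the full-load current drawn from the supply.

P_out = 166 kW = 166000 W
P_in = P_out / η = 166000 / 0.941 = 176408 W
I_L = P_in / (√3·V_L·cosφ) = 176408 / (1.732 × 208 × 0.81) = 605 A

605 A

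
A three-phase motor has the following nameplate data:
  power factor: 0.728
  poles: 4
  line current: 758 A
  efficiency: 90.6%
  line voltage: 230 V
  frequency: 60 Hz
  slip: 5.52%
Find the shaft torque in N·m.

P_in = √3·V·I·cosφ = 1.732 × 230 × 758 × 0.728 = 219825 W
P_out = η·P_in = 0.906 × 219825 = 199161 W
n_s = 120×60/4 = 1800 rpm; n = 1800×(1−0.0552) = 1701 rpm
ω = 2π×1701/60 = 178.1 rad/s
τ = P_out/ω = 199161/178.1 = 1120 N·m

1120 N·m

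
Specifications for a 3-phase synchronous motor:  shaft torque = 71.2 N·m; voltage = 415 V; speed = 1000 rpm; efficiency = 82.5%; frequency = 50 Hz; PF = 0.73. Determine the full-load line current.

17.2 A

ω = 2π×1000/60 = 104.7 rad/s; P_out = τω = 71.2 × 104.7 = 7455 W
P_in = P_out / η = 7455 / 0.825 = 9036 W
I_L = P_in / (√3·V_L·cosφ) = 9036 / (1.732 × 415 × 0.73) = 17.2 A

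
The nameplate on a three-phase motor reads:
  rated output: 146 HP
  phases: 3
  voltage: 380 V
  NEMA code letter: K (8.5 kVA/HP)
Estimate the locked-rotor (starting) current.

1890 A

S_LR = 8.5 × 146 = 1241 kVA
I_LR = S_LR/(√3·V_L) = 1241000/(1.732×380) = 1890 A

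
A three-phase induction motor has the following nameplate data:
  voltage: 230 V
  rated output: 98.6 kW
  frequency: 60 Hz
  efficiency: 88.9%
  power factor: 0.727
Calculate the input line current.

383 A

P_out = 98.6 kW = 98600 W
P_in = P_out / η = 98600 / 0.889 = 110911 W
I_L = P_in / (√3·V_L·cosφ) = 110911 / (1.732 × 230 × 0.727) = 383 A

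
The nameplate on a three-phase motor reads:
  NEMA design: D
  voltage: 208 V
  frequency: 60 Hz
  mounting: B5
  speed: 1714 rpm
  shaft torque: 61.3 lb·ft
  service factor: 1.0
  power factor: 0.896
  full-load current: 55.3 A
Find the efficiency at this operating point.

τ = 61.3 lb·ft × 1.356 = 83.12 N·m
ω = 2π × 1714/60 = 179.5 rad/s; P_out = τω = 83.12 × 179.5 = 14920 W
P_in = √3·V_L·I_L·cosφ = 1.732 × 208 × 55.3 × 0.896 = 17850 W
η = P_out / P_in = 14920 / 17850 = 0.836 = 83.6%

83.6 %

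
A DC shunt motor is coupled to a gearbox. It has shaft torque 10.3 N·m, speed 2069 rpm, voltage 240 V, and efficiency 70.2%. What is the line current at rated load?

ω = 2π×2069/60 = 216.7 rad/s; P_out = τω = 10.3 × 216.7 = 2232 W
P_in = P_out / η = 2232 / 0.702 = 3179 W
I = P_in / V = 3179 / 240 = 13.2 A

13.2 A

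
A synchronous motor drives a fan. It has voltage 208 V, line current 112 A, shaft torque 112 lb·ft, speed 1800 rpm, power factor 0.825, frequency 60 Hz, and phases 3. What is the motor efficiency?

86.0 %

τ = 112 lb·ft × 1.356 = 151.9 N·m
ω = 2π × 1800/60 = 188.5 rad/s; P_out = τω = 151.9 × 188.5 = 28633 W
P_in = √3·V_L·I_L·cosφ = 1.732 × 208 × 112 × 0.825 = 33288 W
η = P_out / P_in = 28633 / 33288 = 0.860 = 86.0%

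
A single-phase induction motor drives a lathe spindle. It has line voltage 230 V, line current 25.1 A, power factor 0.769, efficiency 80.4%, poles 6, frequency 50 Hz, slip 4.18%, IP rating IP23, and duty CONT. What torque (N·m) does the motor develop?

P_in = V·I·cosφ = 230 × 25.1 × 0.769 = 4439 W
P_out = η·P_in = 0.804 × 4439 = 3569 W
n_s = 120×50/6 = 1000 rpm; n = 1000×(1−0.0418) = 958 rpm
ω = 2π×958/60 = 100.3 rad/s
τ = P_out/ω = 3569/100.3 = 35.6 N·m

35.6 N·m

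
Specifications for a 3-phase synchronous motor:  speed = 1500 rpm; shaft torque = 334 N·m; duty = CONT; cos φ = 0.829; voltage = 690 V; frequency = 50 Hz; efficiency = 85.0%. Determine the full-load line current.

ω = 2π×1500/60 = 157.1 rad/s; P_out = τω = 334 × 157.1 = 52471 W
P_in = P_out / η = 52471 / 0.850 = 61731 W
I_L = P_in / (√3·V_L·cosφ) = 61731 / (1.732 × 690 × 0.829) = 62.3 A

62.3 A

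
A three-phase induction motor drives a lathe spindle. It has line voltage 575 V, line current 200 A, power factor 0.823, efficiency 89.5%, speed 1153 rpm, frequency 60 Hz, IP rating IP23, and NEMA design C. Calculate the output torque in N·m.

1220 N·m

P_in = √3·V·I·cosφ = 1.732 × 575 × 200 × 0.823 = 163925 W
P_out = η·P_in = 0.895 × 163925 = 146713 W
n = 1153 rpm
ω = 2π×1153/60 = 120.7 rad/s
τ = P_out/ω = 146713/120.7 = 1220 N·m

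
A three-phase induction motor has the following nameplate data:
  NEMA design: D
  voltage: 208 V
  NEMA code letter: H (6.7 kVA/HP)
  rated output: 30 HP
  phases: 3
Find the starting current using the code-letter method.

S_LR = 6.7 × 30 = 201 kVA
I_LR = S_LR/(√3·V_L) = 201000/(1.732×208) = 558 A

558 A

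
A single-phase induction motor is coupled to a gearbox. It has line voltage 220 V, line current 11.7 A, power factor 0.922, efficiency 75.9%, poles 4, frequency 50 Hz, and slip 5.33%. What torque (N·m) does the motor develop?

12.1 N·m

P_in = V·I·cosφ = 220 × 11.7 × 0.922 = 2373 W
P_out = η·P_in = 0.759 × 2373 = 1801 W
n_s = 120×50/4 = 1500 rpm; n = 1500×(1−0.0533) = 1420 rpm
ω = 2π×1420/60 = 148.7 rad/s
τ = P_out/ω = 1801/148.7 = 12.1 N·m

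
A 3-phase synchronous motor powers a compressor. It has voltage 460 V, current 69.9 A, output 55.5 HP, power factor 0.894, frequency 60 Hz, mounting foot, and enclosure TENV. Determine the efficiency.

83.2 %

P_out = 55.5 × 746 = 41403 W
P_in = √3·V_L·I_L·cosφ = 1.732 × 460 × 69.9 × 0.894 = 49788 W
η = P_out / P_in = 41403 / 49788 = 0.832 = 83.2%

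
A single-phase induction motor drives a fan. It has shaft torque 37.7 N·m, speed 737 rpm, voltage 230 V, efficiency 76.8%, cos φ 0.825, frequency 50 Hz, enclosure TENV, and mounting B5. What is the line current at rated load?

ω = 2π×737/60 = 77.18 rad/s; P_out = τω = 37.7 × 77.18 = 2910 W
P_in = P_out / η = 2910 / 0.768 = 3789 W
I = P_in / (V·cosφ) = 3789 / (230 × 0.825) = 20 A

20 A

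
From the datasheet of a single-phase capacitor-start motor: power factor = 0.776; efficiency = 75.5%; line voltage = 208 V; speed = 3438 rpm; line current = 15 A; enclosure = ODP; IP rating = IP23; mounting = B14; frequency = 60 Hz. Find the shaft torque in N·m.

5.08 N·m

P_in = V·I·cosφ = 208 × 15 × 0.776 = 2421 W
P_out = η·P_in = 0.755 × 2421 = 1828 W
n = 3438 rpm
ω = 2π×3438/60 = 360 rad/s
τ = P_out/ω = 1828/360 = 5.08 N·m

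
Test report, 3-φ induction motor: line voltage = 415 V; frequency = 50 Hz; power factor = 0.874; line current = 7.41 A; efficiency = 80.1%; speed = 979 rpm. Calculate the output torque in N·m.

P_in = √3·V·I·cosφ = 1.732 × 415 × 7.41 × 0.874 = 4655 W
P_out = η·P_in = 0.801 × 4655 = 3729 W
n = 979 rpm
ω = 2π×979/60 = 102.5 rad/s
τ = P_out/ω = 3729/102.5 = 36.4 N·m

36.4 N·m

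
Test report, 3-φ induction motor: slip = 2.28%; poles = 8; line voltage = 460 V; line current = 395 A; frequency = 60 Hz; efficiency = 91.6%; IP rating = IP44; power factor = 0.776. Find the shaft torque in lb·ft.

1790 lb·ft

P_in = √3·V·I·cosφ = 1.732 × 460 × 395 × 0.776 = 244211 W
P_out = η·P_in = 0.916 × 244211 = 223697 W
n_s = 120×60/8 = 900 rpm; n = 900×(1−0.0228) = 879 rpm
ω = 2π×879/60 = 92.05 rad/s
τ = P_out/ω = 223697/92.05 = 2430 N·m
In lb·ft: 2430/1.356 = 1790 lb·ft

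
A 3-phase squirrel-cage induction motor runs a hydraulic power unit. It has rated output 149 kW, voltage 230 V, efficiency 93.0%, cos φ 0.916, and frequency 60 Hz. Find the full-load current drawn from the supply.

439 A

P_out = 149 kW = 149000 W
P_in = P_out / η = 149000 / 0.930 = 160215 W
I_L = P_in / (√3·V_L·cosφ) = 160215 / (1.732 × 230 × 0.916) = 439 A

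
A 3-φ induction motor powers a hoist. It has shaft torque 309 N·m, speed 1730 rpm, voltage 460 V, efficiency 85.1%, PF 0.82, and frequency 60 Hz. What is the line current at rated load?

ω = 2π×1730/60 = 181.2 rad/s; P_out = τω = 309 × 181.2 = 55991 W
P_in = P_out / η = 55991 / 0.851 = 65794 W
I_L = P_in / (√3·V_L·cosφ) = 65794 / (1.732 × 460 × 0.82) = 101 A

101 A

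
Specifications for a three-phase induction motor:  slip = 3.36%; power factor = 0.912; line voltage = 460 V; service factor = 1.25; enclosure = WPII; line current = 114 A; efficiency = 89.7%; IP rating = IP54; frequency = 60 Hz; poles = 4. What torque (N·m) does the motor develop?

P_in = √3·V·I·cosφ = 1.732 × 460 × 114 × 0.912 = 82833 W
P_out = η·P_in = 0.897 × 82833 = 74301 W
n_s = 120×60/4 = 1800 rpm; n = 1800×(1−0.0336) = 1740 rpm
ω = 2π×1740/60 = 182.2 rad/s
τ = P_out/ω = 74301/182.2 = 408 N·m

408 N·m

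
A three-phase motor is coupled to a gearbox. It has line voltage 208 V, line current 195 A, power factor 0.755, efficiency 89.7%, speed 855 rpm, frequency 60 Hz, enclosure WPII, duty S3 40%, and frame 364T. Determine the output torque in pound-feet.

P_in = √3·V·I·cosφ = 1.732 × 208 × 195 × 0.755 = 53039 W
P_out = η·P_in = 0.897 × 53039 = 47576 W
n = 855 rpm
ω = 2π×855/60 = 89.54 rad/s
τ = P_out/ω = 47576/89.54 = 531.3 N·m
In lb·ft: 531.3/1.356 = 392 lb·ft

392 lb·ft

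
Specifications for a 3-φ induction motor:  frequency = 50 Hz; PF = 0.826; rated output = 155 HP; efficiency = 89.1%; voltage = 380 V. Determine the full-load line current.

239 A

P_out = 155 × 746 = 115630 W
P_in = P_out / η = 115630 / 0.891 = 129776 W
I_L = P_in / (√3·V_L·cosφ) = 129776 / (1.732 × 380 × 0.826) = 239 A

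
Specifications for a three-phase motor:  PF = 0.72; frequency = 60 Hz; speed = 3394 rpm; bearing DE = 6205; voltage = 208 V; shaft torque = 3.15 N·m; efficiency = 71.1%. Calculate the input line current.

ω = 2π×3394/60 = 355.4 rad/s; P_out = τω = 3.15 × 355.4 = 1120 W
P_in = P_out / η = 1120 / 0.711 = 1575 W
I_L = P_in / (√3·V_L·cosφ) = 1575 / (1.732 × 208 × 0.72) = 6.07 A

6.07 A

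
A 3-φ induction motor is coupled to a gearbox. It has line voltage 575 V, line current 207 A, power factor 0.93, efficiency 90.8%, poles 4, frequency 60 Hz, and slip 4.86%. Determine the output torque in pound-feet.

716 lb·ft

P_in = √3·V·I·cosφ = 1.732 × 575 × 207 × 0.93 = 191721 W
P_out = η·P_in = 0.908 × 191721 = 174083 W
n_s = 120×60/4 = 1800 rpm; n = 1800×(1−0.0486) = 1713 rpm
ω = 2π×1713/60 = 179.4 rad/s
τ = P_out/ω = 174083/179.4 = 970.4 N·m
In lb·ft: 970.4/1.356 = 716 lb·ft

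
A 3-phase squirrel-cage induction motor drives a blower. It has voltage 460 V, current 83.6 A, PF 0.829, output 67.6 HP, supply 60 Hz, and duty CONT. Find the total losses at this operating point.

4.79 kW

P_in = √3·V·I·cosφ = 1.732×460×83.6×0.829 = 55216 W
P_out = 67.6×746 = 50430 W
Losses = P_in − P_out = 55216 − 50430 = 4786 W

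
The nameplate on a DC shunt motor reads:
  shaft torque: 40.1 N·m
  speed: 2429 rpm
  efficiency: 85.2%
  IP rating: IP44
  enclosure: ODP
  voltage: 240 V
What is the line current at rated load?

ω = 2π×2429/60 = 254.4 rad/s; P_out = τω = 40.1 × 254.4 = 10201 W
P_in = P_out / η = 10201 / 0.852 = 11973 W
I = P_in / V = 11973 / 240 = 49.9 A

49.9 A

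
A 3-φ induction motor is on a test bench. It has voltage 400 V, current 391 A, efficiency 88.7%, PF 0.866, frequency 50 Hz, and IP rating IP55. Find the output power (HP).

279 HP

P_in = √3·V·I·cosφ = 1.732 × 400 × 391 × 0.866 = 234586 W
P_out = η·P_in = 0.887 × 234586 = 208078 W
= 208078/746 = 279 HP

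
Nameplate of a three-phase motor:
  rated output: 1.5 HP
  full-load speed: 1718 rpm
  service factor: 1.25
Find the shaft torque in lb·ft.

P_out = 1.5 × 746 = 1119 W
ω = 2π × 1718/60 = 179.9 rad/s
τ = P_out/ω = 1119/179.9 = 6.22 N·m
In lb·ft: 6.22/1.356 = 4.59 lb·ft

4.59 lb·ft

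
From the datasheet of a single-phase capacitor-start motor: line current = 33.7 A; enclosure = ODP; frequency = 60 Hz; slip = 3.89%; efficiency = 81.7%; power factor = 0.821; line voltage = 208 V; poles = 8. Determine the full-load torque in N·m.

P_in = V·I·cosφ = 208 × 33.7 × 0.821 = 5755 W
P_out = η·P_in = 0.817 × 5755 = 4702 W
n_s = 120×60/8 = 900 rpm; n = 900×(1−0.0389) = 865 rpm
ω = 2π×865/60 = 90.58 rad/s
τ = P_out/ω = 4702/90.58 = 51.9 N·m

51.9 N·m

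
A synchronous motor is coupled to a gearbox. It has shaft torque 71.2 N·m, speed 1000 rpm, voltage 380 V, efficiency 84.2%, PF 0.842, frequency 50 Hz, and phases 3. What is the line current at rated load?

ω = 2π×1000/60 = 104.7 rad/s; P_out = τω = 71.2 × 104.7 = 7455 W
P_in = P_out / η = 7455 / 0.842 = 8854 W
I_L = P_in / (√3·V_L·cosφ) = 8854 / (1.732 × 380 × 0.842) = 16 A

16 A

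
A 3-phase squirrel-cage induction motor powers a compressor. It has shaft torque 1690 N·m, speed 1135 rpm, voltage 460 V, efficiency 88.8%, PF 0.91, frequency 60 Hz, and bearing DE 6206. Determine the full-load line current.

ω = 2π×1135/60 = 118.9 rad/s; P_out = τω = 1690 × 118.9 = 200941 W
P_in = P_out / η = 200941 / 0.888 = 226285 W
I_L = P_in / (√3·V_L·cosφ) = 226285 / (1.732 × 460 × 0.91) = 312 A

312 A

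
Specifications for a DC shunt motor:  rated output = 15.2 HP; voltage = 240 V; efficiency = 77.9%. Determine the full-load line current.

P_out = 15.2 × 746 = 11339 W
P_in = P_out / η = 11339 / 0.779 = 14556 W
I = P_in / V = 14556 / 240 = 60.7 A

60.7 A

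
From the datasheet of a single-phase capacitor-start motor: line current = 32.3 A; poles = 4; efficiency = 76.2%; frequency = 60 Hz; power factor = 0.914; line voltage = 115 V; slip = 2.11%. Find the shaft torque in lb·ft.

10.3 lb·ft

P_in = V·I·cosφ = 115 × 32.3 × 0.914 = 3395 W
P_out = η·P_in = 0.762 × 3395 = 2587 W
n_s = 120×60/4 = 1800 rpm; n = 1800×(1−0.0211) = 1762 rpm
ω = 2π×1762/60 = 184.5 rad/s
τ = P_out/ω = 2587/184.5 = 14.02 N·m
In lb·ft: 14.02/1.356 = 10.3 lb·ft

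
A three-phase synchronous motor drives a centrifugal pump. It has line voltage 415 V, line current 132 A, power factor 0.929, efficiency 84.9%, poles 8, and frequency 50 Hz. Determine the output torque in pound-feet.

703 lb·ft

P_in = √3·V·I·cosφ = 1.732 × 415 × 132 × 0.929 = 88143 W
P_out = η·P_in = 0.849 × 88143 = 74833 W
n = n_s = 120×50/8 = 750 rpm (synchronous)
ω = 2π×750/60 = 78.54 rad/s
τ = P_out/ω = 74833/78.54 = 952.8 N·m
In lb·ft: 952.8/1.356 = 703 lb·ft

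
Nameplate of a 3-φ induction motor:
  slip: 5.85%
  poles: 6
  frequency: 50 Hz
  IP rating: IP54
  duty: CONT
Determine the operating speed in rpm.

n_s = 120f/p = 120×50/6 = 1000 rpm
n = n_s(1 − s) = 1000 × (1 − 0.0585) = 942 rpm

942 rpm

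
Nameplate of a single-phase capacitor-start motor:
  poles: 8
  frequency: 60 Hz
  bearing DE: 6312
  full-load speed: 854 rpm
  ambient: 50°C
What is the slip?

5.1 %

n_s = 120f/p = 120×60/8 = 900 rpm
s = (n_s − n)/n_s = (900 − 854)/900 = 0.0511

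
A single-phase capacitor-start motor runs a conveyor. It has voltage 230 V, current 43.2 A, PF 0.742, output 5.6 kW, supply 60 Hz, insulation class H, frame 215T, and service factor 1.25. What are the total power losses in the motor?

P_in = V·I·cosφ = 230×43.2×0.742 = 7373 W
P_out = 5600 W
Losses = P_in − P_out = 7373 − 5600 = 1773 W

1770 W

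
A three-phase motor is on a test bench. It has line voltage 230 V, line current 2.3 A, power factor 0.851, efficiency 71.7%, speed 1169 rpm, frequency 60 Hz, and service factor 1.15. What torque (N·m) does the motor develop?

P_in = √3·V·I·cosφ = 1.732 × 230 × 2.3 × 0.851 = 780 W
P_out = η·P_in = 0.717 × 780 = 559 W
n = 1169 rpm
ω = 2π×1169/60 = 122.4 rad/s
τ = P_out/ω = 559/122.4 = 4.57 N·m

4.57 N·m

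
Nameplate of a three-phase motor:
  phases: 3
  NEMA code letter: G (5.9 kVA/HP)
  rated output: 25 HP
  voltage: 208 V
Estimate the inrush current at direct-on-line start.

S_LR = 5.9 × 25 = 147.5 kVA
I_LR = S_LR/(√3·V_L) = 147500/(1.732×208) = 409 A

409 A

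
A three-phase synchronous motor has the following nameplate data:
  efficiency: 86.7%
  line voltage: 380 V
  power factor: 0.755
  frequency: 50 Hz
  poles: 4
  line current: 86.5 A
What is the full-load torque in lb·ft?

175 lb·ft

P_in = √3·V·I·cosφ = 1.732 × 380 × 86.5 × 0.755 = 42983 W
P_out = η·P_in = 0.867 × 42983 = 37266 W
n = n_s = 120×50/4 = 1500 rpm (synchronous)
ω = 2π×1500/60 = 157.1 rad/s
τ = P_out/ω = 37266/157.1 = 237.2 N·m
In lb·ft: 237.2/1.356 = 175 lb·ft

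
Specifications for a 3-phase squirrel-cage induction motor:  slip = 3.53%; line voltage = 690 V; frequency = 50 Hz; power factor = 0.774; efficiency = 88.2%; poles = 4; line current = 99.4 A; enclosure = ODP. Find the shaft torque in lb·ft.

395 lb·ft

P_in = √3·V·I·cosφ = 1.732 × 690 × 99.4 × 0.774 = 91944 W
P_out = η·P_in = 0.882 × 91944 = 81095 W
n_s = 120×50/4 = 1500 rpm; n = 1500×(1−0.0353) = 1447 rpm
ω = 2π×1447/60 = 151.5 rad/s
τ = P_out/ω = 81095/151.5 = 535.3 N·m
In lb·ft: 535.3/1.356 = 395 lb·ft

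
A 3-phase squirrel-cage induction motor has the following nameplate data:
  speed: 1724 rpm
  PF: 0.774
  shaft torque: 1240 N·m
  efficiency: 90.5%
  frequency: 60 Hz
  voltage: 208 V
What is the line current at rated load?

887 A

ω = 2π×1724/60 = 180.5 rad/s; P_out = τω = 1240 × 180.5 = 223820 W
P_in = P_out / η = 223820 / 0.905 = 247315 W
I_L = P_in / (√3·V_L·cosφ) = 247315 / (1.732 × 208 × 0.774) = 887 A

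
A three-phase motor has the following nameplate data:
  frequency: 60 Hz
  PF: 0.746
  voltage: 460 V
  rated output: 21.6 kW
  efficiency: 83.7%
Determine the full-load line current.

P_out = 21.6 kW = 21600 W
P_in = P_out / η = 21600 / 0.837 = 25806 W
I_L = P_in / (√3·V_L·cosφ) = 25806 / (1.732 × 460 × 0.746) = 43.4 A

43.4 A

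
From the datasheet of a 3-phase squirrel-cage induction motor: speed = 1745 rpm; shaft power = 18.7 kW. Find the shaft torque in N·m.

102 N·m

ω = 2π × 1745/60 = 182.7 rad/s
τ = P/ω = 18700/182.7 = 102 N·m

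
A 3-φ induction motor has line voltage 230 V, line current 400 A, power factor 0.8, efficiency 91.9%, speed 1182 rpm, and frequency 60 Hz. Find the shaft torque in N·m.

P_in = √3·V·I·cosφ = 1.732 × 230 × 400 × 0.8 = 127475 W
P_out = η·P_in = 0.919 × 127475 = 117150 W
n = 1182 rpm
ω = 2π×1182/60 = 123.8 rad/s
τ = P_out/ω = 117150/123.8 = 946 N·m

946 N·m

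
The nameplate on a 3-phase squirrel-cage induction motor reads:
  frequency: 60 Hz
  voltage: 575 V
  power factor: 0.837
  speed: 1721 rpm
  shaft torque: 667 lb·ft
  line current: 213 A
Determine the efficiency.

τ = 667 lb·ft × 1.356 = 904.5 N·m
ω = 2π × 1721/60 = 180.2 rad/s; P_out = τω = 904.5 × 180.2 = 162991 W
P_in = √3·V_L·I_L·cosφ = 1.732 × 575 × 213 × 0.837 = 177550 W
η = P_out / P_in = 162991 / 177550 = 0.918 = 91.8%

91.8 %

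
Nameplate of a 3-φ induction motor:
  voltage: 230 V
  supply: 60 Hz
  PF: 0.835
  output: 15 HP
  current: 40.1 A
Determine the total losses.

P_in = √3·V·I·cosφ = 1.732×230×40.1×0.835 = 13338 W
P_out = 15×746 = 11190 W
Losses = P_in − P_out = 13338 − 11190 = 2148 W

2150 W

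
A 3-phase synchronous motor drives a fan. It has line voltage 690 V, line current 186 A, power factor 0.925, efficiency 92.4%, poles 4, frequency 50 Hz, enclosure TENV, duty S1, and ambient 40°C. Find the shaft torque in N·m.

1210 N·m

P_in = √3·V·I·cosφ = 1.732 × 690 × 186 × 0.925 = 205614 W
P_out = η·P_in = 0.924 × 205614 = 189987 W
n = n_s = 120×50/4 = 1500 rpm (synchronous)
ω = 2π×1500/60 = 157.1 rad/s
τ = P_out/ω = 189987/157.1 = 1210 N·m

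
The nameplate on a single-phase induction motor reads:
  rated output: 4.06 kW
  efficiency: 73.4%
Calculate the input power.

5.53 kW

P_out = 4060 W
P_in = P_out/η = 4060/0.734 = 5531 W = 5.53 kW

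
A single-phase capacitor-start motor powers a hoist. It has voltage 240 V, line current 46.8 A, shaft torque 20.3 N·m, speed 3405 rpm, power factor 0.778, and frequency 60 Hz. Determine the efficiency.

ω = 2π × 3405/60 = 356.6 rad/s; P_out = τω = 20.3 × 356.6 = 7239 W
P_in = V·I·cosφ = 240 × 46.8 × 0.778 = 8738 W
η = P_out / P_in = 7239 / 8738 = 0.828 = 82.8%

82.8 %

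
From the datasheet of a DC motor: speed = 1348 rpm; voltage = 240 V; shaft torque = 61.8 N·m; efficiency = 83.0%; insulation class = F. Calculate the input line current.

43.8 A

ω = 2π×1348/60 = 141.2 rad/s; P_out = τω = 61.8 × 141.2 = 8726 W
P_in = P_out / η = 8726 / 0.830 = 10513 W
I = P_in / V = 10513 / 240 = 43.8 A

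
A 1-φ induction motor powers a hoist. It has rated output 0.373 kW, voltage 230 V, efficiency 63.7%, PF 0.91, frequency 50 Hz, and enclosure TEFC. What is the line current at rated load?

P_out = 0.373 kW = 373 W
P_in = P_out / η = 373 / 0.637 = 586 W
I = P_in / (V·cosφ) = 586 / (230 × 0.91) = 2.8 A

2.8 A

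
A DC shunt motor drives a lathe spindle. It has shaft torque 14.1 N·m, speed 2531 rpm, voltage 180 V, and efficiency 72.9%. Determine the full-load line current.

ω = 2π×2531/60 = 265 rad/s; P_out = τω = 14.1 × 265 = 3737 W
P_in = P_out / η = 3737 / 0.729 = 5126 W
I = P_in / V = 5126 / 180 = 28.5 A

28.5 A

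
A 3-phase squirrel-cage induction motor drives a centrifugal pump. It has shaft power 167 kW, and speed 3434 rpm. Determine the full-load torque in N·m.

464 N·m

ω = 2π × 3434/60 = 359.6 rad/s
τ = P/ω = 167000/359.6 = 464 N·m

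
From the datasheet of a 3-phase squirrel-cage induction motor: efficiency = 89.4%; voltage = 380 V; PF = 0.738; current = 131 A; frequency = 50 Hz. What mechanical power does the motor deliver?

56.9 kW

P_in = √3·V·I·cosφ = 1.732 × 380 × 131 × 0.738 = 63630 W
P_out = η·P_in = 0.894 × 63630 = 56885 W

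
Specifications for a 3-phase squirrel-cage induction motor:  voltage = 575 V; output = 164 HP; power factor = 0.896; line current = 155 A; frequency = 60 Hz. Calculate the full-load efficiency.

P_out = 164 × 746 = 122344 W
P_in = √3·V_L·I_L·cosφ = 1.732 × 575 × 155 × 0.896 = 138311 W
η = P_out / P_in = 122344 / 138311 = 0.885 = 88.5%

88.5 %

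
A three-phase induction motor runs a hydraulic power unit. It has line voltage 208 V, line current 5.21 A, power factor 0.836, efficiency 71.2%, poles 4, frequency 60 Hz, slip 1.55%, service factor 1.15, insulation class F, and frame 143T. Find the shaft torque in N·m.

6.02 N·m

P_in = √3·V·I·cosφ = 1.732 × 208 × 5.21 × 0.836 = 1569 W
P_out = η·P_in = 0.712 × 1569 = 1117 W
n_s = 120×60/4 = 1800 rpm; n = 1800×(1−0.0155) = 1772 rpm
ω = 2π×1772/60 = 185.6 rad/s
τ = P_out/ω = 1117/185.6 = 6.02 N·m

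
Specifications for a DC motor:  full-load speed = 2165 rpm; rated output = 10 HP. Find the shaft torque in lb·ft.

P_out = 10 × 746 = 7460 W
ω = 2π × 2165/60 = 226.7 rad/s
τ = P_out/ω = 7460/226.7 = 32.91 N·m
In lb·ft: 32.91/1.356 = 24.3 lb·ft

24.3 lb·ft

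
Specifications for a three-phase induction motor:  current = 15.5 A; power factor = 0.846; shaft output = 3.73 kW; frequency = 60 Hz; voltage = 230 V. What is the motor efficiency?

P_out = 3.73 kW = 3730 W
P_in = √3·V_L·I_L·cosφ = 1.732 × 230 × 15.5 × 0.846 = 5224 W
η = P_out / P_in = 3730 / 5224 = 0.714 = 71.4%

71.4 %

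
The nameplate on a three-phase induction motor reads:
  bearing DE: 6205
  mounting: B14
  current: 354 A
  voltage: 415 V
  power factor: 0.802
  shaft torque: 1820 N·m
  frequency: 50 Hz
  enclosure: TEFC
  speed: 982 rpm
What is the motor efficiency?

ω = 2π × 982/60 = 102.8 rad/s; P_out = τω = 1820 × 102.8 = 187096 W
P_in = √3·V_L·I_L·cosφ = 1.732 × 415 × 354 × 0.802 = 204067 W
η = P_out / P_in = 187096 / 204067 = 0.917 = 91.7%

91.7 %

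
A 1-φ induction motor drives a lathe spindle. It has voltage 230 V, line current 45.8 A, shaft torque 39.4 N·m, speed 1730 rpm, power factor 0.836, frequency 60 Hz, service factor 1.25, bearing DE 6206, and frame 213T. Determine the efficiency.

ω = 2π × 1730/60 = 181.2 rad/s; P_out = τω = 39.4 × 181.2 = 7139 W
P_in = V·I·cosφ = 230 × 45.8 × 0.836 = 8806 W
η = P_out / P_in = 7139 / 8806 = 0.811 = 81.1%

81.1 %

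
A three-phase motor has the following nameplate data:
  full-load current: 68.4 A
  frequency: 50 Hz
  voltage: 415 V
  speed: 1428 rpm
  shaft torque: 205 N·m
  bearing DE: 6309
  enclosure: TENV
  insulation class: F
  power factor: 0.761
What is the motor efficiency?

ω = 2π × 1428/60 = 149.5 rad/s; P_out = τω = 205 × 149.5 = 30648 W
P_in = √3·V_L·I_L·cosφ = 1.732 × 415 × 68.4 × 0.761 = 37414 W
η = P_out / P_in = 30648 / 37414 = 0.819 = 81.9%

81.9 %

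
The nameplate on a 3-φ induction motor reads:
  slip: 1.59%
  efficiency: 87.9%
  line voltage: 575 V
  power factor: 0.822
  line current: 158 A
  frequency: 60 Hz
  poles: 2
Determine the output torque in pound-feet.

226 lb·ft

P_in = √3·V·I·cosφ = 1.732 × 575 × 158 × 0.822 = 129344 W
P_out = η·P_in = 0.879 × 129344 = 113693 W
n_s = 120×60/2 = 3600 rpm; n = 3600×(1−0.0159) = 3543 rpm
ω = 2π×3543/60 = 371 rad/s
τ = P_out/ω = 113693/371 = 306.5 N·m
In lb·ft: 306.5/1.356 = 226 lb·ft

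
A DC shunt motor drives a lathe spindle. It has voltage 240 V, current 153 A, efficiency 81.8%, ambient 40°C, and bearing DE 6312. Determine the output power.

30 kW

P_in = V·I = 240 × 153 = 36720 W
P_out = η·P_in = 0.818 × 36720 = 30037 W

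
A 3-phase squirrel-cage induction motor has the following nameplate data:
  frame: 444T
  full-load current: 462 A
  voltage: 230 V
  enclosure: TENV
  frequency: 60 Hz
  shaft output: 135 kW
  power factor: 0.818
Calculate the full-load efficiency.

P_out = 135 kW = 135000 W
P_in = √3·V_L·I_L·cosφ = 1.732 × 230 × 462 × 0.818 = 150547 W
η = P_out / P_in = 135000 / 150547 = 0.897 = 89.7%

89.7 %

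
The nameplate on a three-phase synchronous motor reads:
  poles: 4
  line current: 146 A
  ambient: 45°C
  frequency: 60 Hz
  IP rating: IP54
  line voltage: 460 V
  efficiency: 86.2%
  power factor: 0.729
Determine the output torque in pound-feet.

286 lb·ft

P_in = √3·V·I·cosφ = 1.732 × 460 × 146 × 0.729 = 84798 W
P_out = η·P_in = 0.862 × 84798 = 73096 W
n = n_s = 120×60/4 = 1800 rpm (synchronous)
ω = 2π×1800/60 = 188.5 rad/s
τ = P_out/ω = 73096/188.5 = 387.8 N·m
In lb·ft: 387.8/1.356 = 286 lb·ft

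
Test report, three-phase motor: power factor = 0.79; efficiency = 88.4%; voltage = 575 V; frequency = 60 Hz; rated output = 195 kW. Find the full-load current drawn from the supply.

280 A

P_out = 195 kW = 195000 W
P_in = P_out / η = 195000 / 0.884 = 220588 W
I_L = P_in / (√3·V_L·cosφ) = 220588 / (1.732 × 575 × 0.79) = 280 A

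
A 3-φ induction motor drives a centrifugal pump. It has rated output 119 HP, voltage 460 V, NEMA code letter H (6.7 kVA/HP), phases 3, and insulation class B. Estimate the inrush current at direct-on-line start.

1000 A

S_LR = 6.7 × 119 = 797.3 kVA
I_LR = S_LR/(√3·V_L) = 797300/(1.732×460) = 1000 A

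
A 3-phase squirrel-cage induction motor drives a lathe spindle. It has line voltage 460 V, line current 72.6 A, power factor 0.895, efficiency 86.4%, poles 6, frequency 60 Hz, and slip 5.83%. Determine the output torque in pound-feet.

P_in = √3·V·I·cosφ = 1.732 × 460 × 72.6 × 0.895 = 51768 W
P_out = η·P_in = 0.864 × 51768 = 44728 W
n_s = 120×60/6 = 1200 rpm; n = 1200×(1−0.0583) = 1130 rpm
ω = 2π×1130/60 = 118.3 rad/s
τ = P_out/ω = 44728/118.3 = 378.1 N·m
In lb·ft: 378.1/1.356 = 279 lb·ft

279 lb·ft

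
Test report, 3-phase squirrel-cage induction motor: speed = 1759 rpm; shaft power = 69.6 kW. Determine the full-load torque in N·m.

ω = 2π × 1759/60 = 184.2 rad/s
τ = P/ω = 69600/184.2 = 378 N·m

378 N·m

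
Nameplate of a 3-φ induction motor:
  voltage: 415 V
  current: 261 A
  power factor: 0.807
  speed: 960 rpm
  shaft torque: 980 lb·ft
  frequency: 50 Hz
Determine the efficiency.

τ = 980 lb·ft × 1.356 = 1329 N·m
ω = 2π × 960/60 = 100.5 rad/s; P_out = τω = 1329 × 100.5 = 133565 W
P_in = √3·V_L·I_L·cosφ = 1.732 × 415 × 261 × 0.807 = 151394 W
η = P_out / P_in = 133565 / 151394 = 0.882 = 88.2%

88.2 %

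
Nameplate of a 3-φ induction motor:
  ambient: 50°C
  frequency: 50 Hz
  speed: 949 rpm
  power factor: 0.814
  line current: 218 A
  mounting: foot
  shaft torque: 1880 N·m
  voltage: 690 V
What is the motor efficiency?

ω = 2π × 949/60 = 99.38 rad/s; P_out = τω = 1880 × 99.38 = 186834 W
P_in = √3·V_L·I_L·cosφ = 1.732 × 690 × 218 × 0.814 = 212069 W
η = P_out / P_in = 186834 / 212069 = 0.881 = 88.1%

88.1 %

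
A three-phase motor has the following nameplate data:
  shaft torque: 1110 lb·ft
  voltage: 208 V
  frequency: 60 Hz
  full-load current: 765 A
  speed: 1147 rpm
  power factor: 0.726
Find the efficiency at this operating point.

τ = 1110 lb·ft × 1.356 = 1505 N·m
ω = 2π × 1147/60 = 120.1 rad/s; P_out = τω = 1505 × 120.1 = 180751 W
P_in = √3·V_L·I_L·cosφ = 1.732 × 208 × 765 × 0.726 = 200083 W
η = P_out / P_in = 180751 / 200083 = 0.903 = 90.3%

90.3 %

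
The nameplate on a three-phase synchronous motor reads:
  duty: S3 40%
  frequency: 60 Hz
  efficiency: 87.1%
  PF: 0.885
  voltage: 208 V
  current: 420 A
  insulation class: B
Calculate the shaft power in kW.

P_in = √3·V·I·cosφ = 1.732 × 208 × 420 × 0.885 = 133907 W
P_out = η·P_in = 0.871 × 133907 = 116633 W

117 kW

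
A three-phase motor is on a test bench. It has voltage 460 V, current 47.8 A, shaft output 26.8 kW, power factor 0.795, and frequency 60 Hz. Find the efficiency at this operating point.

88.5 %

P_out = 26.8 kW = 26800 W
P_in = √3·V_L·I_L·cosφ = 1.732 × 460 × 47.8 × 0.795 = 30276 W
η = P_out / P_in = 26800 / 30276 = 0.885 = 88.5%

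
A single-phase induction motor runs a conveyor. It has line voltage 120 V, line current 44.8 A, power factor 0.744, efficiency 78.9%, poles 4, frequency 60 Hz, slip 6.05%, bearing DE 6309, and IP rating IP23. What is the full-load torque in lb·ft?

13.1 lb·ft

P_in = V·I·cosφ = 120 × 44.8 × 0.744 = 4000 W
P_out = η·P_in = 0.789 × 4000 = 3156 W
n_s = 120×60/4 = 1800 rpm; n = 1800×(1−0.0605) = 1691 rpm
ω = 2π×1691/60 = 177.1 rad/s
τ = P_out/ω = 3156/177.1 = 17.82 N·m
In lb·ft: 17.82/1.356 = 13.1 lb·ft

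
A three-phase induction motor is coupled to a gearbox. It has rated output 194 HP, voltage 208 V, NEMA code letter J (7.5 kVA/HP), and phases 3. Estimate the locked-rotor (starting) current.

S_LR = 7.5 × 194 = 1455 kVA
I_LR = S_LR/(√3·V_L) = 1455000/(1.732×208) = 4040 A

4040 A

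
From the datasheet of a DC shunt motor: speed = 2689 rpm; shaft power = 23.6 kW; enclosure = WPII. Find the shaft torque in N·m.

83.8 N·m

ω = 2π × 2689/60 = 281.6 rad/s
τ = P/ω = 23600/281.6 = 83.8 N·m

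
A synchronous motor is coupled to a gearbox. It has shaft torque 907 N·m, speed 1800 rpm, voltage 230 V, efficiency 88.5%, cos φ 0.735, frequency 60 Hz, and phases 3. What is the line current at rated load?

660 A

ω = 2π×1800/60 = 188.5 rad/s; P_out = τω = 907 × 188.5 = 170970 W
P_in = P_out / η = 170970 / 0.885 = 193186 W
I_L = P_in / (√3·V_L·cosφ) = 193186 / (1.732 × 230 × 0.735) = 660 A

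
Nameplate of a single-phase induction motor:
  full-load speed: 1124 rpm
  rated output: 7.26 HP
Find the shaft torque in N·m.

46 N·m

P_out = 7.26 × 746 = 5416 W
ω = 2π × 1124/60 = 117.7 rad/s
τ = P_out/ω = 5416/117.7 = 46 N·m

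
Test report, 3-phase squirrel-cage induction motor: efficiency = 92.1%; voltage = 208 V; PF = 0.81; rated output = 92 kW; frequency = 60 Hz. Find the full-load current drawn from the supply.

P_out = 92 kW = 92000 W
P_in = P_out / η = 92000 / 0.921 = 99891 W
I_L = P_in / (√3·V_L·cosφ) = 99891 / (1.732 × 208 × 0.81) = 342 A

342 A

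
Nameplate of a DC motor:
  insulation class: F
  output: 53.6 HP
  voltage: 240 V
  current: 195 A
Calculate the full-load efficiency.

P_out = 53.6 × 746 = 39986 W
P_in = V·I = 240 × 195 = 46800 W
η = P_out / P_in = 39986 / 46800 = 0.854 = 85.4%

85.4 %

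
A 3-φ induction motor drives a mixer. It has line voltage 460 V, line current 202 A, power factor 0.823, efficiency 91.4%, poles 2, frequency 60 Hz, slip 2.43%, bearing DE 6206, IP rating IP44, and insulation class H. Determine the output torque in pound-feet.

P_in = √3·V·I·cosφ = 1.732 × 460 × 202 × 0.823 = 132452 W
P_out = η·P_in = 0.914 × 132452 = 121061 W
n_s = 120×60/2 = 3600 rpm; n = 3600×(1−0.0243) = 3513 rpm
ω = 2π×3513/60 = 367.9 rad/s
τ = P_out/ω = 121061/367.9 = 329.1 N·m
In lb·ft: 329.1/1.356 = 243 lb·ft

243 lb·ft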